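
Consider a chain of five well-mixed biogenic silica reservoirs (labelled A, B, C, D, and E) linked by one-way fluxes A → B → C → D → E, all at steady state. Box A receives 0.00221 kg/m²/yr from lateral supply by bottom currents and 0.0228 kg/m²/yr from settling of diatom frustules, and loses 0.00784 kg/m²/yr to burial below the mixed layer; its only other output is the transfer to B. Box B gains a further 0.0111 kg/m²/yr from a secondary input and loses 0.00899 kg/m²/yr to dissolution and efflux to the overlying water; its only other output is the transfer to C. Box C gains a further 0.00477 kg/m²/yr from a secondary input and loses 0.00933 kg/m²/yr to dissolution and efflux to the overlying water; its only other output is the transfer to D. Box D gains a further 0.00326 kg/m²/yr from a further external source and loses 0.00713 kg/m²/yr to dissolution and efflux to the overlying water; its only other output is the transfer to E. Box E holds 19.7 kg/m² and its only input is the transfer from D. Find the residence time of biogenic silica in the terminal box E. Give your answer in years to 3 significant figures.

Box A: F(A→B) = (0.00221 + 0.0228) − 0.00784 = 0.017170 kg/m²/yr.
Box B: F(B→C) = (0.017170 + 0.0111) − 0.00899 = 0.019280 kg/m²/yr.
Box C: F(C→D) = (0.019280 + 0.00477) − 0.00933 = 0.014720 kg/m²/yr.
Box D: F(D→E) = (0.014720 + 0.00326) − 0.00713 = 0.010850 kg/m²/yr.
Box E throughput = its input = 0.010850 kg/m²/yr; τ = 19.7 / 0.010850 = 1816 yr.

1820 yr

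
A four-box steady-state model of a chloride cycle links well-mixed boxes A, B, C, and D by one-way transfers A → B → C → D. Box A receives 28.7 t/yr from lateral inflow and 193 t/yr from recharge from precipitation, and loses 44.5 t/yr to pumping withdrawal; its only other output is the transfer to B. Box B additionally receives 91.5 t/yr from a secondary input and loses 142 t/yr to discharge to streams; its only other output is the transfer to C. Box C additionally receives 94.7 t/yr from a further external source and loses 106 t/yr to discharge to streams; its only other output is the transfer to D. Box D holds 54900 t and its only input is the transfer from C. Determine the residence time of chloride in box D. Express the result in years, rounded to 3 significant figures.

476 yr

Box A: F(A→B) = (28.7 + 193) − 44.5 = 177.20 t/yr.
Box B: F(B→C) = (177.20 + 91.5) − 142 = 126.70 t/yr.
Box C: F(C→D) = (126.70 + 94.7) − 106 = 115.40 t/yr.
Box D throughput = its input = 115.40 t/yr; τ = 54900 / 115.40 = 475.7 yr.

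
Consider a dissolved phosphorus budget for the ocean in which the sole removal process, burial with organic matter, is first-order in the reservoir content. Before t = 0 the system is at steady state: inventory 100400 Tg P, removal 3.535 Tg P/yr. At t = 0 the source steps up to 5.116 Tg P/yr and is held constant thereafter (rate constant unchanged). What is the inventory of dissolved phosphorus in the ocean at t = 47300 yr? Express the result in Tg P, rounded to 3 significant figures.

137000 Tg P

Residence time τ = M₀/F₀ = 28400 yr. The eventual steady state is M_∞ = M₀·(F₁/F₀) = 100400 × 5.116/3.535 = 145300 Tg P.
The anomaly ΔM(t) = M(t) − M_∞ decays as ΔM₀·e^(−t/τ) with ΔM₀ = 100400 − 145300 = −44900 Tg P.
At t = 47300 yr, e^(−t/τ) = e^(−1.665) = 0.1891, so ΔM = −8492 Tg P and M = 145300 − 8492 = 136810 Tg P.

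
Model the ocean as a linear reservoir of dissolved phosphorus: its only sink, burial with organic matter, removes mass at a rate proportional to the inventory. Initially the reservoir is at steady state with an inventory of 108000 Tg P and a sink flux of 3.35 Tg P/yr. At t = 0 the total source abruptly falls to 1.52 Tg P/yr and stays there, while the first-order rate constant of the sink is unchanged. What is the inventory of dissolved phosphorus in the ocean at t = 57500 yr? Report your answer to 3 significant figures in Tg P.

58900 Tg P

The sink rate constant is k = F₀/M₀ = 3.35/108000 = 3.102×10^-5 yr⁻¹.
Solving dM/dt = F₁ − kM with M(0) = M₀ gives M(t) = F₁/k + (M₀ − F₁/k)·e^(−kt).
F₁/k = 1.52/3.102×10^-5 = 49003 Tg P; kt = 3.102×10^-5 × 57500 = 1.784, e^(−kt) = 0.1680.
M(57500) = 49003 + (108000 − 49003) × 0.1680 = 49003 + 9914 = 58917 Tg P.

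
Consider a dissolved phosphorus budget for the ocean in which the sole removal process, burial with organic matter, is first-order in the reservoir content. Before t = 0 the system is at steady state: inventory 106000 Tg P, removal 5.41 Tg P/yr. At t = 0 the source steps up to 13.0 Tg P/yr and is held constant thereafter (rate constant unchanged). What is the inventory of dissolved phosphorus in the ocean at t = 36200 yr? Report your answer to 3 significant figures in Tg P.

Residence time τ = M₀/F₀ = 19590 yr. The eventual steady state is M_∞ = M₀·(F₁/F₀) = 106000 × 13.0/5.41 = 254710 Tg P.
The anomaly ΔM(t) = M(t) − M_∞ decays as ΔM₀·e^(−t/τ) with ΔM₀ = 106000 − 254710 = −148700 Tg P.
At t = 36200 yr, e^(−t/τ) = e^(−1.848) = 0.1576, so ΔM = −23440 Tg P and M = 254710 − 23440 = 231270 Tg P.

231000 Tg P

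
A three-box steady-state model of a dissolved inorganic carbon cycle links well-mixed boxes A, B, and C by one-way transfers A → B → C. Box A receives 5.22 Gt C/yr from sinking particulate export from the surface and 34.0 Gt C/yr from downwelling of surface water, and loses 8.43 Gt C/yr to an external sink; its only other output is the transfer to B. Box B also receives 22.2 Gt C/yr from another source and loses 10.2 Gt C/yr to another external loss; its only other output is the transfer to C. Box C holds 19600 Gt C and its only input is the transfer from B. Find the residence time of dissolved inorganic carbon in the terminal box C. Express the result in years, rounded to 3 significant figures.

458 yr

Box A: F(A→B) = (5.22 + 34.0) − 8.43 = 30.790 Gt C/yr.
Box B: F(B→C) = (30.790 + 22.2) − 10.2 = 42.790 Gt C/yr.
Box C throughput = its input = 42.790 Gt C/yr; τ = 19600 / 42.790 = 458.1 yr.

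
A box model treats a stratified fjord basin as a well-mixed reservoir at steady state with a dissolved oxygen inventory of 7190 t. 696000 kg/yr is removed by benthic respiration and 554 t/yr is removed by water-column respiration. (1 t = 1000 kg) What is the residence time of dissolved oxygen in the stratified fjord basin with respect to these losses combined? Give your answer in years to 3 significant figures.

Convert the benthic respiration flux: 696000 kg/yr = 696.0 t/yr.
Total removal = 696.0 + 554.0 = 1250.0 t/yr.
τ = M / ΣF_out = 7190 / 1250.0 = 5.752 yr.

5.75 yr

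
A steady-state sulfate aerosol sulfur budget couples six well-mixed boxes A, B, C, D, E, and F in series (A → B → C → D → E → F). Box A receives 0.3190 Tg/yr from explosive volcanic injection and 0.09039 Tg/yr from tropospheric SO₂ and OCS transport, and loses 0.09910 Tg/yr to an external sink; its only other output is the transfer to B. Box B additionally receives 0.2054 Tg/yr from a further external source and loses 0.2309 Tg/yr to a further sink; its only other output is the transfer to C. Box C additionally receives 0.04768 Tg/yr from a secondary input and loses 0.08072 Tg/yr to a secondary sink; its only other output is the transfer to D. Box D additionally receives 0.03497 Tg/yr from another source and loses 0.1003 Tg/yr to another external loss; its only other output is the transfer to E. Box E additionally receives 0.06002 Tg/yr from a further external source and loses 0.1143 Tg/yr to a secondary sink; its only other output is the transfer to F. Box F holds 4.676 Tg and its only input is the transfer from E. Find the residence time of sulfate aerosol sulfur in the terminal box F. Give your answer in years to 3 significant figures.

35.4 yr

Box A: F(A→B) = (0.3190 + 0.09039) − 0.09910 = 0.31029 Tg/yr.
Box B: F(B→C) = (0.31029 + 0.2054) − 0.2309 = 0.28479 Tg/yr.
Box C: F(C→D) = (0.28479 + 0.04768) − 0.08072 = 0.25175 Tg/yr.
Box D: F(D→E) = (0.25175 + 0.03497) − 0.1003 = 0.18642 Tg/yr.
Box E: F(E→F) = (0.18642 + 0.06002) − 0.1143 = 0.13214 Tg/yr.
Box F throughput = its input = 0.13214 Tg/yr; τ = 4.676 / 0.13214 = 35.39 yr.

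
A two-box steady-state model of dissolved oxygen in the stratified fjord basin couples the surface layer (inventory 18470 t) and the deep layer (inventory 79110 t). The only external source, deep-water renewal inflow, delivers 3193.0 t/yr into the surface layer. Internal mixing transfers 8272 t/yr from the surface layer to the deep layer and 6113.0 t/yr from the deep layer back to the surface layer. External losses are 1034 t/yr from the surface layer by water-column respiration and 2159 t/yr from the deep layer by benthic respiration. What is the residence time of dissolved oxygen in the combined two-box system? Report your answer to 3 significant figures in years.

For the system as a whole, the A↔B exchange is internal and contributes nothing to the throughput; only the external sinks remove mass.
M_total = 18470 + 79110 = 97580 t.
ΣF_external_out = 1034 + 2159 = 3193.0 t/yr.
τ = M_total / ΣF_ext = 97580 / 3193.0 = 30.56 yr.

30.6 yr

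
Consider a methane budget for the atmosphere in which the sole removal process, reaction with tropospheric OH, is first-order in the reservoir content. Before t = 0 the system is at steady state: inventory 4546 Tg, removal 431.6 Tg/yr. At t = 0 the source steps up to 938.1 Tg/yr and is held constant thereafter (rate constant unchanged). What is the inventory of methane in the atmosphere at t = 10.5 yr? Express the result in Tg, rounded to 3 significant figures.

τ = M₀/F₀ = 4546/431.6 = 10.53 yr; rate constant k = 1/τ.
New steady state M_∞ = F₁/k = F₁·τ = 938.1 × 10.53 = 9880.9 Tg.
M(t) = M_∞ + (M₀ − M_∞)·e^(−t/τ); t/τ = 10.5/10.53 = 0.9969, so e^(−t/τ) = 0.3690.
M(t) = 9880.9 − 5335 × 0.3690 = 7912.2 Tg.

7910 Tg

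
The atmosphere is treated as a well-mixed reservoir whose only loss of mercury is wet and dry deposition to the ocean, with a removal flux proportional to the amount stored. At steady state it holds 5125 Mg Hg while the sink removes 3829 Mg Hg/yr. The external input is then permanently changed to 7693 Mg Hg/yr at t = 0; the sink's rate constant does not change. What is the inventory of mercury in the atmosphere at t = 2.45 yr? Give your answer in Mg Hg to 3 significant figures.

9470 Mg Hg

The sink rate constant is k = F₀/M₀ = 3829/5125 = 0.7471 yr⁻¹.
Solving dM/dt = F₁ − kM with M(0) = M₀ gives M(t) = F₁/k + (M₀ − F₁/k)·e^(−kt).
F₁/k = 7693/0.7471 = 10297 Mg Hg; kt = 0.7471 × 2.45 = 1.830, e^(−kt) = 0.1603.
M(2.45) = 10297 + (5125 − 10297) × 0.1603 = 10297 − 829.3 = 9467.6 Mg Hg.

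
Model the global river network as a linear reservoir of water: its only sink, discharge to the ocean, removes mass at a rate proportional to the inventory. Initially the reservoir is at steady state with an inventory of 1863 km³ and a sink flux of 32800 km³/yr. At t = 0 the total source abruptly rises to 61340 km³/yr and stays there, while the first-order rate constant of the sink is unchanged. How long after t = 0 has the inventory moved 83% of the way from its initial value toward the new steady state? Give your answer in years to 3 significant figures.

0.101 yr

τ = M₀/F₀ = 1863/32800 = 0.05680 yr.
The remaining gap fraction is e^(−t/τ); 83% covered ⇒ e^(−t/τ) = 0.170.
t = −τ ln(0.170) = 0.05680 × 1.772 = 0.1006 yr.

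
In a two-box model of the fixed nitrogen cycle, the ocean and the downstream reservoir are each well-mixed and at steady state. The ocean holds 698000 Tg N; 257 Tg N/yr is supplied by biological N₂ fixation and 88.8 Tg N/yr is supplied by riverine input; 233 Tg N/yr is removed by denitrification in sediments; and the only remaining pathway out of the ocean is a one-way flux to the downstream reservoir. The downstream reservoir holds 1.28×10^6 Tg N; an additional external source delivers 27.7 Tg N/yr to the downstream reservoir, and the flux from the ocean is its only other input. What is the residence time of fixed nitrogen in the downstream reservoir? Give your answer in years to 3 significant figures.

Balance the ocean: ΣF_in = 257 + 88.8 = 345.80 Tg N/yr.
Flux to the downstream reservoir = ΣF_in − (233) = 112.80 Tg N/yr.
Total input to the downstream reservoir = 112.80 + 27.7 = 140.50 Tg N/yr; at steady state this equals its total output.
τ = M / F = 1.28×10^6 / 140.50 = 9110 yr.

9110 yr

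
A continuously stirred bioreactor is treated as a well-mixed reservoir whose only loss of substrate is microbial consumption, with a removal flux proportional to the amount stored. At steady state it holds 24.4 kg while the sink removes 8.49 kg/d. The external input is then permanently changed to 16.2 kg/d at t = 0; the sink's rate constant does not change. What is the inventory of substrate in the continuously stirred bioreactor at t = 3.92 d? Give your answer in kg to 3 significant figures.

Residence time τ = M₀/F₀ = 2.874 d. The eventual steady state is M_∞ = M₀·(F₁/F₀) = 24.4 × 16.2/8.49 = 46.558 kg.
The anomaly ΔM(t) = M(t) − M_∞ decays as ΔM₀·e^(−t/τ) with ΔM₀ = 24.4 − 46.558 = −22.16 kg.
At t = 3.92 d, e^(−t/τ) = e^(−1.364) = 0.2556, so ΔM = −5.665 kg and M = 46.558 − 5.665 = 40.894 kg.

40.9 kg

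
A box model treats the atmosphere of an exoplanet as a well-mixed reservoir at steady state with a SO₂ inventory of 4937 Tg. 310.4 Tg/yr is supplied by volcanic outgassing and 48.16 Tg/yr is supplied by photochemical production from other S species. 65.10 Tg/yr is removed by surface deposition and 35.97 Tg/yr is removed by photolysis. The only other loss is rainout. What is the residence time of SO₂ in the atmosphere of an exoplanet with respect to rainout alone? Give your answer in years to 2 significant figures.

19 yr

At steady state ΣF_in = ΣF_out.
ΣF_in = 310.4 + 48.16 = 358.56 Tg/yr.
Rainout flux = ΣF_in − (65.10 + 35.97) = 358.56 − 101.1 = 257.5 Tg/yr.
τ = M / F = 4937 / 257.5 = 19.17 yr.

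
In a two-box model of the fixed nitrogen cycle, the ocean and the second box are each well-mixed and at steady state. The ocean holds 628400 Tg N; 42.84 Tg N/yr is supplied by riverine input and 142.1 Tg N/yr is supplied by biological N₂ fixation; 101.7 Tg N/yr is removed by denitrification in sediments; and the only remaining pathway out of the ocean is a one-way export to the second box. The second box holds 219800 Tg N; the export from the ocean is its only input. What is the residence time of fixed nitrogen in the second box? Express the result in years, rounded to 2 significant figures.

2600 yr

Balance the ocean: ΣF_in = 42.84 + 142.1 = 184.94 Tg N/yr.
Export to the second box = ΣF_in − (101.7) = 83.240 Tg N/yr.
At steady state the output of the second box equals its input, 83.240 Tg N/yr.
τ = M / F = 219800 / 83.240 = 2641 yr.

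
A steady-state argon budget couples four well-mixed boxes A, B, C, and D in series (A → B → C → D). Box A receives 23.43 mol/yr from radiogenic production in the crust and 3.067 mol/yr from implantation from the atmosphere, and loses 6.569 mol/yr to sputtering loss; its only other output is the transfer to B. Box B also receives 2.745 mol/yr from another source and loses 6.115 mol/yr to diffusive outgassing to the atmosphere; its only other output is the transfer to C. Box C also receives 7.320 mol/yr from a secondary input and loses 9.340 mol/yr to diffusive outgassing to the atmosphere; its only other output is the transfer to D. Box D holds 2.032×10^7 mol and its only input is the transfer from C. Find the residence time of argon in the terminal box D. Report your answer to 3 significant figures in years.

1.40×10^6 yr

Box A: F(A→B) = (23.43 + 3.067) − 6.569 = 19.928 mol/yr.
Box B: F(B→C) = (19.928 + 2.745) − 6.115 = 16.558 mol/yr.
Box C: F(C→D) = (16.558 + 7.320) − 9.340 = 14.538 mol/yr.
Box D throughput = its input = 14.538 mol/yr; τ = 2.032×10^7 / 14.538 = 1.398×10^6 yr.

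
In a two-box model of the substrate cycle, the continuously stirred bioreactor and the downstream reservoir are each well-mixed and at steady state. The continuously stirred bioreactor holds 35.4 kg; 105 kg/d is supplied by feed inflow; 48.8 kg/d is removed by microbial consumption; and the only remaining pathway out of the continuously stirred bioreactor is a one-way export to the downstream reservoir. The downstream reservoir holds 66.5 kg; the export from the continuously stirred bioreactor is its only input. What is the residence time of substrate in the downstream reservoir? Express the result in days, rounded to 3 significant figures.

Balance the continuously stirred bioreactor: ΣF_in = 105.00 kg/d.
Export to the downstream reservoir = ΣF_in − (48.8) = 56.200 kg/d.
At steady state the output of the downstream reservoir equals its input, 56.200 kg/d.
τ = M / F = 66.5 / 56.200 = 1.183 d.

1.18 d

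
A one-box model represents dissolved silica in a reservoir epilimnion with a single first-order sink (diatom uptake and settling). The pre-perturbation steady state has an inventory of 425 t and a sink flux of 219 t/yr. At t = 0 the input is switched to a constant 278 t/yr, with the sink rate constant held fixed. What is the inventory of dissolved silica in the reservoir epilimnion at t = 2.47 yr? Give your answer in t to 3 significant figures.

507 t

The sink rate constant is k = F₀/M₀ = 219/425 = 0.5153 yr⁻¹.
Solving dM/dt = F₁ − kM with M(0) = M₀ gives M(t) = F₁/k + (M₀ − F₁/k)·e^(−kt).
F₁/k = 278/0.5153 = 539.50 t; kt = 0.5153 × 2.47 = 1.273, e^(−kt) = 0.2801.
M(2.47) = 539.50 + (425 − 539.50) × 0.2801 = 539.50 − 32.07 = 507.43 t.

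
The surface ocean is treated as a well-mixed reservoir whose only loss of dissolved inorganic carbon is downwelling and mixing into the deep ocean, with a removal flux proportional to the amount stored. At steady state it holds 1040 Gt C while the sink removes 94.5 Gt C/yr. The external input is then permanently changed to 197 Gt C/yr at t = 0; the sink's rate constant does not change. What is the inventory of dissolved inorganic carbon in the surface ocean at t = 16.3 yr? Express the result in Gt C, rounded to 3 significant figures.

1910 Gt C

τ = M₀/F₀ = 1040/94.5 = 11.01 yr; rate constant k = 1/τ.
New steady state M_∞ = F₁/k = F₁·τ = 197 × 11.01 = 2168.0 Gt C.
M(t) = M_∞ + (M₀ − M_∞)·e^(−t/τ); t/τ = 16.3/11.01 = 1.481, so e^(−t/τ) = 0.2274.
M(t) = 2168.0 − 1128 × 0.2274 = 1911.5 Gt C.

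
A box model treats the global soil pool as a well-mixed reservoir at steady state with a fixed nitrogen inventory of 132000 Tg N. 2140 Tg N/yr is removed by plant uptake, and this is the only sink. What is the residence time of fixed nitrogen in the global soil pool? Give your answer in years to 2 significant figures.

τ = M / F = 132000 / 2140 = 61.68 yr.

62 yr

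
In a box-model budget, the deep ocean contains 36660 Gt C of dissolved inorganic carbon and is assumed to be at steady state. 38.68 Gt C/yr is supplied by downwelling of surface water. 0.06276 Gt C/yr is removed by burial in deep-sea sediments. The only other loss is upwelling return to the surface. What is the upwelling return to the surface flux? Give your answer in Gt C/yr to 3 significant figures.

38.6 Gt C/yr

At steady state ΣF_in = ΣF_out.
ΣF_in = 38.680 Gt C/yr.
Upwelling return to the surface flux = ΣF_in − (0.06276) = 38.680 − 0.06276 = 38.62 Gt C/yr.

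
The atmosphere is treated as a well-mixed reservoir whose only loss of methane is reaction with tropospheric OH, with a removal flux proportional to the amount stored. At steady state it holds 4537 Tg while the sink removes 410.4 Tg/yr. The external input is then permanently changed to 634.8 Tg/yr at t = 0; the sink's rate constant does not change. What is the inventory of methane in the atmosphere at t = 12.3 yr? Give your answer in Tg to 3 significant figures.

τ = M₀/F₀ = 4537/410.4 = 11.06 yr; rate constant k = 1/τ.
New steady state M_∞ = F₁/k = F₁·τ = 634.8 × 11.06 = 7017.8 Tg.
M(t) = M_∞ + (M₀ − M_∞)·e^(−t/τ); t/τ = 12.3/11.06 = 1.113, so e^(−t/τ) = 0.3287.
M(t) = 7017.8 − 2481 × 0.3287 = 6202.3 Tg.

6200 Tg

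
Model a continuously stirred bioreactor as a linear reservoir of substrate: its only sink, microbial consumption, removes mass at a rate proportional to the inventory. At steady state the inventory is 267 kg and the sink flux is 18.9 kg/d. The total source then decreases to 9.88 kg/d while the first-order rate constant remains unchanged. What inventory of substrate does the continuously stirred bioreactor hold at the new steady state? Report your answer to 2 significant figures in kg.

140 kg

Rate constant k = F/M = 18.9 / 267 = 0.07079 d⁻¹.
At the new steady state, source = k·M_new ⇒ M_new = 9.88 / 0.07079 = 139.6 kg.
(Equivalently M_new = M × F_new/F_old = 267 × 9.88/18.9.)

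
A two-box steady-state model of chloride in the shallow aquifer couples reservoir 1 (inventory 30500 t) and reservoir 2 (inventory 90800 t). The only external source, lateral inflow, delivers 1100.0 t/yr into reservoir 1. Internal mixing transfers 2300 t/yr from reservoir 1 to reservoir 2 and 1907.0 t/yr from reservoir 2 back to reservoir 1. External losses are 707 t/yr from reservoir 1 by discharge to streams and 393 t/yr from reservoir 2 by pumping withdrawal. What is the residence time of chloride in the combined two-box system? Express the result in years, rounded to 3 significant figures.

110 yr

Residence time in the combined system uses the total inventory and the total *external* removal — internal exchanges between the two boxes cancel.
M_total = 30500 + 90800 = 121300 t.
ΣF_external_out = 707 + 393 = 1100.0 t/yr.
τ = M_total / ΣF_ext = 121300 / 1100.0 = 110.3 yr.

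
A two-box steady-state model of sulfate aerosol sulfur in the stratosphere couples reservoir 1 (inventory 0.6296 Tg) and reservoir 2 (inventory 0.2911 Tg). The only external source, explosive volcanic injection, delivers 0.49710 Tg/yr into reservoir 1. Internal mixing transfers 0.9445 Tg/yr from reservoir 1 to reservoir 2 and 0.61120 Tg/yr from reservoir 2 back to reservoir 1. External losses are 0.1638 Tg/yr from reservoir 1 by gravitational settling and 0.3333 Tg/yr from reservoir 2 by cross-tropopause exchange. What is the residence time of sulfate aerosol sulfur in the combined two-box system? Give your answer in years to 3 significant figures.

1.85 yr

Residence time in the combined system uses the total inventory and the total *external* removal — internal exchanges between the two boxes cancel.
M_total = 0.6296 + 0.2911 = 0.92070 Tg.
ΣF_external_out = 0.1638 + 0.3333 = 0.49710 Tg/yr.
τ = M_total / ΣF_ext = 0.92070 / 0.49710 = 1.852 yr.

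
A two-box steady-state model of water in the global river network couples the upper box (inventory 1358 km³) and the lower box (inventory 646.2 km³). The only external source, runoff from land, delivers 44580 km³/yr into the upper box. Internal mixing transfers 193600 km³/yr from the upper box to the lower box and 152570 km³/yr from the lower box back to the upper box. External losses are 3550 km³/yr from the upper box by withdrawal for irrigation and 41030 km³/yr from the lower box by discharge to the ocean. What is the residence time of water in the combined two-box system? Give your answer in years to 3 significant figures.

Residence time in the combined system uses the total inventory and the total *external* removal — internal exchanges between the two boxes cancel.
M_total = 1358 + 646.2 = 2004.2 km³.
ΣF_external_out = 3550 + 41030 = 44580 km³/yr.
τ = M_total / ΣF_ext = 2004.2 / 44580 = 0.04496 yr.

0.0450 yr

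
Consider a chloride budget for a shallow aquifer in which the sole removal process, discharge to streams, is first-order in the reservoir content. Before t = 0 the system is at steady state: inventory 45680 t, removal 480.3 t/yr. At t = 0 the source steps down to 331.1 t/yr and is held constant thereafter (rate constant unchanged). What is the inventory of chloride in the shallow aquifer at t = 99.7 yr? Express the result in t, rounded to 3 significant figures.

Residence time τ = M₀/F₀ = 95.11 yr. The eventual steady state is M_∞ = M₀·(F₁/F₀) = 45680 × 331.1/480.3 = 31490 t.
The anomaly ΔM(t) = M(t) − M_∞ decays as ΔM₀·e^(−t/τ) with ΔM₀ = 45680 − 31490 = 14190 t.
At t = 99.7 yr, e^(−t/τ) = e^(−1.048) = 0.3505, so ΔM = 4974 t and M = 31490 + 4974 = 36464 t.

36500 t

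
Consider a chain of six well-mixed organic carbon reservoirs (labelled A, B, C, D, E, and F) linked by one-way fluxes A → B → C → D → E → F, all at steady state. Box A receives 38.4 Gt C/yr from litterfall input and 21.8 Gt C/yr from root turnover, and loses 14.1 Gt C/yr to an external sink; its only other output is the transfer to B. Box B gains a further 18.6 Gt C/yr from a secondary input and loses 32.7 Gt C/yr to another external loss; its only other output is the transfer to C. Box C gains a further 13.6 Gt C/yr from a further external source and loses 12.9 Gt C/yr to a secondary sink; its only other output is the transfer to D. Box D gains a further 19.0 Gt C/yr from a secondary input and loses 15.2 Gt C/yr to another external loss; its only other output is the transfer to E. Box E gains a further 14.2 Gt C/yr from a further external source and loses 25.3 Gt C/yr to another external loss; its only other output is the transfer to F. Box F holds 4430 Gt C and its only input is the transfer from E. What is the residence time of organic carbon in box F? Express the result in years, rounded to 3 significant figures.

174 yr

Box A: F(A→B) = (38.4 + 21.8) − 14.1 = 46.100 Gt C/yr.
Box B: F(B→C) = (46.100 + 18.6) − 32.7 = 32.000 Gt C/yr.
Box C: F(C→D) = (32.000 + 13.6) − 12.9 = 32.700 Gt C/yr.
Box D: F(D→E) = (32.700 + 19.0) − 15.2 = 36.500 Gt C/yr.
Box E: F(E→F) = (36.500 + 14.2) − 25.3 = 25.400 Gt C/yr.
Box F throughput = its input = 25.400 Gt C/yr; τ = 4430 / 25.400 = 174.4 yr.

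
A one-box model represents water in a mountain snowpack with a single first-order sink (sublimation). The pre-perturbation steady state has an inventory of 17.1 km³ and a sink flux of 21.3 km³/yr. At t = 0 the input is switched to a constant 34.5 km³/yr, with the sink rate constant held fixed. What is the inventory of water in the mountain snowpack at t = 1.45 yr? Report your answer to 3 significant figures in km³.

26.0 km³

τ = M₀/F₀ = 17.1/21.3 = 0.8028 yr; rate constant k = 1/τ.
New steady state M_∞ = F₁/k = F₁·τ = 34.5 × 0.8028 = 27.697 km³.
M(t) = M_∞ + (M₀ − M_∞)·e^(−t/τ); t/τ = 1.45/0.8028 = 1.806, so e^(−t/τ) = 0.1643.
M(t) = 27.697 − 10.60 × 0.1643 = 25.956 km³.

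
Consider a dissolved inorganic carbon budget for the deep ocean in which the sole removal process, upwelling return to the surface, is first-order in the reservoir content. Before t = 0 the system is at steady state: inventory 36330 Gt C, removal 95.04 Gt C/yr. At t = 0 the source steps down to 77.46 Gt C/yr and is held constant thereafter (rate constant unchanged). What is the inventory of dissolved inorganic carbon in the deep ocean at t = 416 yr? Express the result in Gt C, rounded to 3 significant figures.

31900 Gt C

τ = M₀/F₀ = 36330/95.04 = 382.3 yr; rate constant k = 1/τ.
New steady state M_∞ = F₁/k = F₁·τ = 77.46 × 382.3 = 29610 Gt C.
M(t) = M_∞ + (M₀ − M_∞)·e^(−t/τ); t/τ = 416/382.3 = 1.088, so e^(−t/τ) = 0.3368.
M(t) = 29610 + 6720 × 0.3368 = 31873 Gt C.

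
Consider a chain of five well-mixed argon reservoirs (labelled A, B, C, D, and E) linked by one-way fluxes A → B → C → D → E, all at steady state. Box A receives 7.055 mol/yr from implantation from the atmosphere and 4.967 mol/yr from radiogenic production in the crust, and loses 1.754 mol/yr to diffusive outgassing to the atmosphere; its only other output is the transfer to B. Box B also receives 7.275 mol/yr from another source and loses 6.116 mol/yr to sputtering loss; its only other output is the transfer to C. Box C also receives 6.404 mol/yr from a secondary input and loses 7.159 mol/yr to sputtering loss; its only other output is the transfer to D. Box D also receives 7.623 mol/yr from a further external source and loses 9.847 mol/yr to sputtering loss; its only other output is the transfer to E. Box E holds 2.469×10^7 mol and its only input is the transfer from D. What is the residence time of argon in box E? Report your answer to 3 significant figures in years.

Box A: F(A→B) = (7.055 + 4.967) − 1.754 = 10.268 mol/yr.
Box B: F(B→C) = (10.268 + 7.275) − 6.116 = 11.427 mol/yr.
Box C: F(C→D) = (11.427 + 6.404) − 7.159 = 10.672 mol/yr.
Box D: F(D→E) = (10.672 + 7.623) − 9.847 = 8.4480 mol/yr.
Box E throughput = its input = 8.4480 mol/yr; τ = 2.469×10^7 / 8.4480 = 2.923×10^6 yr.

2.92×10^6 yr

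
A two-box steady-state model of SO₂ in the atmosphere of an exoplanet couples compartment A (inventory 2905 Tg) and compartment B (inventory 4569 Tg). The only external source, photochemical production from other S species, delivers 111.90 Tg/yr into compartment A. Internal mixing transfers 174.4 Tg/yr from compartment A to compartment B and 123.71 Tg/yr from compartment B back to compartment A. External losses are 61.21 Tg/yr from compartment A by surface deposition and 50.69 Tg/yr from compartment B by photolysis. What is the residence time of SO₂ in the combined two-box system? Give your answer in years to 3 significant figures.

Treat the two boxes together as one reservoir: the mixing fluxes between them are internal recycling, so τ = ΣM / Σ(external losses).
M_total = 2905 + 4569 = 7474.0 Tg.
ΣF_external_out = 61.21 + 50.69 = 111.90 Tg/yr.
τ = M_total / ΣF_ext = 7474.0 / 111.90 = 66.79 yr.

66.8 yr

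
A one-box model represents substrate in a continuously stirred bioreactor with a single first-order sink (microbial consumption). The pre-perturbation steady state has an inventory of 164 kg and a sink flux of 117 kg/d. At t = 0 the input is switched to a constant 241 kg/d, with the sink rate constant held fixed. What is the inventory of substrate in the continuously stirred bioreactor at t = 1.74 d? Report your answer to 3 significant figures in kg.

τ = M₀/F₀ = 164/117 = 1.402 d; rate constant k = 1/τ.
New steady state M_∞ = F₁/k = F₁·τ = 241 × 1.402 = 337.81 kg.
M(t) = M_∞ + (M₀ − M_∞)·e^(−t/τ); t/τ = 1.74/1.402 = 1.241, so e^(−t/τ) = 0.2890.
M(t) = 337.81 − 173.8 × 0.2890 = 287.58 kg.

288 kg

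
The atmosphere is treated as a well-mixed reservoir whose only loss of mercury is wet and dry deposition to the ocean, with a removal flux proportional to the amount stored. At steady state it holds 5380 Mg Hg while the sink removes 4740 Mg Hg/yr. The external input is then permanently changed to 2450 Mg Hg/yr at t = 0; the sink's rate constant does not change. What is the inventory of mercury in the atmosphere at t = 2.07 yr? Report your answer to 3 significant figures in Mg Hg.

3200 Mg Hg

Residence time τ = M₀/F₀ = 1.135 yr. The eventual steady state is M_∞ = M₀·(F₁/F₀) = 5380 × 2450/4740 = 2780.8 Mg Hg.
The anomaly ΔM(t) = M(t) − M_∞ decays as ΔM₀·e^(−t/τ) with ΔM₀ = 5380 − 2780.8 = 2599 Mg Hg.
At t = 2.07 yr, e^(−t/τ) = e^(−1.824) = 0.1614, so ΔM = 419.6 Mg Hg and M = 2780.8 + 419.6 = 3200.4 Mg Hg.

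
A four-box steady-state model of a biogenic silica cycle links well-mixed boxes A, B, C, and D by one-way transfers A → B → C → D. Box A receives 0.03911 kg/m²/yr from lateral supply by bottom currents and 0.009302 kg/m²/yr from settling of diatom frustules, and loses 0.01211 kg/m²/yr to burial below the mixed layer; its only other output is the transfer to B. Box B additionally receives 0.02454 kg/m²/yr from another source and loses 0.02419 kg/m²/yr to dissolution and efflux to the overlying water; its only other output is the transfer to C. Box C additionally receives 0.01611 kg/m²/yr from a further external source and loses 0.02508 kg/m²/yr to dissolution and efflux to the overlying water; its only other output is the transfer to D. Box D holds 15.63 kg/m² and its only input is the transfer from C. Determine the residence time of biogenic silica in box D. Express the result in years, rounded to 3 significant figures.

565 yr

Box A: F(A→B) = (0.03911 + 0.009302) − 0.01211 = 0.036302 kg/m²/yr.
Box B: F(B→C) = (0.036302 + 0.02454) − 0.02419 = 0.036652 kg/m²/yr.
Box C: F(C→D) = (0.036652 + 0.01611) − 0.02508 = 0.027682 kg/m²/yr.
Box D throughput = its input = 0.027682 kg/m²/yr; τ = 15.63 / 0.027682 = 564.6 yr.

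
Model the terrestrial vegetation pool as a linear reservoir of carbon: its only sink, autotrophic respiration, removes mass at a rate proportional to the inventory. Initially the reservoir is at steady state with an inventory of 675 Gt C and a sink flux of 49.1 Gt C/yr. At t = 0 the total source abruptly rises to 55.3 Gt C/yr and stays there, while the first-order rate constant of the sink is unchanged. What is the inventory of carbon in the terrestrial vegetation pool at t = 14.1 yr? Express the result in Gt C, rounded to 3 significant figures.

τ = M₀/F₀ = 675/49.1 = 13.75 yr; rate constant k = 1/τ.
New steady state M_∞ = F₁/k = F₁·τ = 55.3 × 13.75 = 760.23 Gt C.
M(t) = M_∞ + (M₀ − M_∞)·e^(−t/τ); t/τ = 14.1/13.75 = 1.026, so e^(−t/τ) = 0.3586.
M(t) = 760.23 − 85.23 × 0.3586 = 729.67 Gt C.

730 Gt C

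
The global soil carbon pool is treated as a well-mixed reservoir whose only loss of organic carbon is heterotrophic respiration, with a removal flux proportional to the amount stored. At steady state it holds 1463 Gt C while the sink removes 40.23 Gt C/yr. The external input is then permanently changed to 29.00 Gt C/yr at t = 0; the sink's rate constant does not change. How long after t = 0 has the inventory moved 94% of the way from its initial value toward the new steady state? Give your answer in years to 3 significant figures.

102 yr

τ = M₀/F₀ = 1463/40.23 = 36.37 yr.
The remaining gap fraction is e^(−t/τ); 94% covered ⇒ e^(−t/τ) = 0.0600.
t = −τ ln(0.0600) = 36.37 × 2.813 = 102.3 yr.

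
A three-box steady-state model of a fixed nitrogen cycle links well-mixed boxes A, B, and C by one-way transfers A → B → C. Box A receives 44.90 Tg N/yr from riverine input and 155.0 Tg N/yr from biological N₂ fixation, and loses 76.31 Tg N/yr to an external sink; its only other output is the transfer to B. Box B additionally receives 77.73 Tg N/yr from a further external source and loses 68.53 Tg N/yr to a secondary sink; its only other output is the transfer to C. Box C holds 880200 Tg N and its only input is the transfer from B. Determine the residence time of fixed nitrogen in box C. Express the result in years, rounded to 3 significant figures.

6630 yr

Box A: F(A→B) = (44.90 + 155.0) − 76.31 = 123.59 Tg N/yr.
Box B: F(B→C) = (123.59 + 77.73) − 68.53 = 132.79 Tg N/yr.
Box C throughput = its input = 132.79 Tg N/yr; τ = 880200 / 132.79 = 6629 yr.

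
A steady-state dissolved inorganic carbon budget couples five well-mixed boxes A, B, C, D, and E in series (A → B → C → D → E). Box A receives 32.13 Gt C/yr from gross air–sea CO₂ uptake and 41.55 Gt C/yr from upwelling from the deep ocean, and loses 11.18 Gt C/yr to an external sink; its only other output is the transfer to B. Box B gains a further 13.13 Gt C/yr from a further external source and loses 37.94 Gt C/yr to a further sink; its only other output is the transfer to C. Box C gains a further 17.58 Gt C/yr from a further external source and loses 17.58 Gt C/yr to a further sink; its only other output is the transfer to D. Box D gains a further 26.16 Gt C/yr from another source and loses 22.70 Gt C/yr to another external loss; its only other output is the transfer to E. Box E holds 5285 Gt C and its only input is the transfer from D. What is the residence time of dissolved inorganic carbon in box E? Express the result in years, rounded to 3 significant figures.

128 yr

Box A: F(A→B) = (32.13 + 41.55) − 11.18 = 62.500 Gt C/yr.
Box B: F(B→C) = (62.500 + 13.13) − 37.94 = 37.690 Gt C/yr.
Box C: F(C→D) = (37.690 + 17.58) − 17.58 = 37.690 Gt C/yr.
Box D: F(D→E) = (37.690 + 26.16) − 22.70 = 41.150 Gt C/yr.
Box E throughput = its input = 41.150 Gt C/yr; τ = 5285 / 41.150 = 128.4 yr.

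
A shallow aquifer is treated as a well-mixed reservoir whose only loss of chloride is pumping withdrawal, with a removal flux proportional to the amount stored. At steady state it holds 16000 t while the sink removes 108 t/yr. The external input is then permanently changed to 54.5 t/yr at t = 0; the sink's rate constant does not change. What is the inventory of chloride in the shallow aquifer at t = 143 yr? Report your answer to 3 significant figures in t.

τ = M₀/F₀ = 16000/108 = 148.1 yr; rate constant k = 1/τ.
New steady state M_∞ = F₁/k = F₁·τ = 54.5 × 148.1 = 8074.1 t.
M(t) = M_∞ + (M₀ − M_∞)·e^(−t/τ); t/τ = 143/148.1 = 0.9652, so e^(−t/τ) = 0.3809.
M(t) = 8074.1 + 7926 × 0.3809 = 11093 t.

11100 t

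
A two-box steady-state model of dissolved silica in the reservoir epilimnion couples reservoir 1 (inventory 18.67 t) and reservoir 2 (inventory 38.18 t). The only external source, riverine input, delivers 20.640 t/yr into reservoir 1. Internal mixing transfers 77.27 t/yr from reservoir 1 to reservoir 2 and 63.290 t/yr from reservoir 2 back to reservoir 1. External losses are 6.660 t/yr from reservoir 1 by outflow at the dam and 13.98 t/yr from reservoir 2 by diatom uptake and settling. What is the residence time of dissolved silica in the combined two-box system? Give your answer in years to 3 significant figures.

2.75 yr

For the system as a whole, the A↔B exchange is internal and contributes nothing to the throughput; only the external sinks remove mass.
M_total = 18.67 + 38.18 = 56.850 t.
ΣF_external_out = 6.660 + 13.98 = 20.640 t/yr.
τ = M_total / ΣF_ext = 56.850 / 20.640 = 2.754 yr.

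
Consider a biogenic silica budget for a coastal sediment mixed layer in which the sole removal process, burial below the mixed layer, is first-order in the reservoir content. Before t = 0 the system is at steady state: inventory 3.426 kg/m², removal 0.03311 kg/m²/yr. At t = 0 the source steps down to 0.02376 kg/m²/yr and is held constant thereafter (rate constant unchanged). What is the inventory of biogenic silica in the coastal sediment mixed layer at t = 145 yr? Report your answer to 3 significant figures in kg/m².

τ = M₀/F₀ = 3.426/0.03311 = 103.5 yr; rate constant k = 1/τ.
New steady state M_∞ = F₁/k = F₁·τ = 0.02376 × 103.5 = 2.4585 kg/m².
M(t) = M_∞ + (M₀ − M_∞)·e^(−t/τ); t/τ = 145/103.5 = 1.401, so e^(−t/τ) = 0.2463.
M(t) = 2.4585 + 0.9675 × 0.2463 = 2.6968 kg/m².

2.70 kg/m²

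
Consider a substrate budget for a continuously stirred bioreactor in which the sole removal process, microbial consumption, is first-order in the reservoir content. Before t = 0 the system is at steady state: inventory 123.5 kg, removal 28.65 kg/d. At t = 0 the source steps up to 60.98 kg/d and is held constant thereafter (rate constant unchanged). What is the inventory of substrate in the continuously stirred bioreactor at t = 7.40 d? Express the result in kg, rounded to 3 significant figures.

τ = M₀/F₀ = 123.5/28.65 = 4.311 d; rate constant k = 1/τ.
New steady state M_∞ = F₁/k = F₁·τ = 60.98 × 4.311 = 262.86 kg.
M(t) = M_∞ + (M₀ − M_∞)·e^(−t/τ); t/τ = 7.40/4.311 = 1.717, so e^(−t/τ) = 0.1797.
M(t) = 262.86 − 139.4 × 0.1797 = 237.82 kg.

238 kg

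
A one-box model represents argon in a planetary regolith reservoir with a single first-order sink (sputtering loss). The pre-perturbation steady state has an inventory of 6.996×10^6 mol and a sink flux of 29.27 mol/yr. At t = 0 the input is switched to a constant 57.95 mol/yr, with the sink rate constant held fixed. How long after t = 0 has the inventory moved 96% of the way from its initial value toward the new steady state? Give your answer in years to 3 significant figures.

τ = M₀/F₀ = 6.996×10^6/29.27 = 239000 yr.
The remaining gap fraction is e^(−t/τ); 96% covered ⇒ e^(−t/τ) = 0.0400.
t = −τ ln(0.0400) = 239000 × 3.219 = 769400 yr.

769000 yr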